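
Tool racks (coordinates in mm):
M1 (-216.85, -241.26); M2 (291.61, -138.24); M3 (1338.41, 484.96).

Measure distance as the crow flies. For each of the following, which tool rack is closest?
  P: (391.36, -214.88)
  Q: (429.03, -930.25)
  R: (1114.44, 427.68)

P→M2; Q→M2; R→M3

P at (391.36, -214.88):
  M1: 608.78 mm
  M2: 125.79 mm
  M3: 1177.57 mm
  → nearest: M2 (125.79 mm)
Q at (429.03, -930.25):
  M1: 944.39 mm
  M2: 803.84 mm
  M3: 1682.20 mm
  → nearest: M2 (803.84 mm)
R at (1114.44, 427.68):
  M1: 1489.90 mm
  M2: 998.66 mm
  M3: 231.18 mm
  → nearest: M3 (231.18 mm)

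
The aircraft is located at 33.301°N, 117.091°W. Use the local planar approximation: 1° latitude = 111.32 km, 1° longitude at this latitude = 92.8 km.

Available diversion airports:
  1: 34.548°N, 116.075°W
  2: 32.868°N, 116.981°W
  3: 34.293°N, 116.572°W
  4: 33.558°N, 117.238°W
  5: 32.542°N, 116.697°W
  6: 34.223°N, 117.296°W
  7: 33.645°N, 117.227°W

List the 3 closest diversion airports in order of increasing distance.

4, 7, 2

Distances from 33.301°N, 117.091°W:
1: √((1.247·111.32)² + (1.016·92.8)²) = √(19269.89296 + 8889.62351) = 167.808 km
2: √((-0.433·111.32)² + (0.110·92.8)²) = √(2323.39039 + 104.20326) = 49.271 km
3: √((0.992·111.32)² + (0.519·92.8)²) = √(12194.66122 + 2319.69383) = 120.476 km
4: √((0.257·111.32)² + (-0.147·92.8)²) = √(818.48861 + 186.09325) = 31.695 km
5: √((-0.759·111.32)² + (0.394·92.8)²) = √(7138.87779 + 1336.86759) = 92.064 km
6: √((0.922·111.32)² + (-0.205·92.8)²) = √(10534.36198 + 361.91258) = 104.385 km
7: √((0.344·111.32)² + (-0.136·92.8)²) = √(1466.43656 + 159.28459) = 40.320 km
Sorted: 4 (31.695 km) < 7 (40.320 km) < 2 (49.271 km) < 5 (92.064 km) < 6 (104.385 km) < …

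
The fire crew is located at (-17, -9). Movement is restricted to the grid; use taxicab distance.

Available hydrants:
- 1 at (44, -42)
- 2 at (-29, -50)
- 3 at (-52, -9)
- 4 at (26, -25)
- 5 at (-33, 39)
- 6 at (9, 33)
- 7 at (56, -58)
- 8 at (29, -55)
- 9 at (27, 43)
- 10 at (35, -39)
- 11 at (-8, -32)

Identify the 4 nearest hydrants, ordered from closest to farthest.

Distances from (-17, -9):
1: 94
2: 53
3: 35
4: 59
5: 64
6: 68
7: 122
8: 92
9: 96
10: 82
11: 32
Sorted: 11 (32) < 3 (35) < 2 (53) < 4 (59) < 5 (64) < 6 (68) < …

11, 3, 2, 4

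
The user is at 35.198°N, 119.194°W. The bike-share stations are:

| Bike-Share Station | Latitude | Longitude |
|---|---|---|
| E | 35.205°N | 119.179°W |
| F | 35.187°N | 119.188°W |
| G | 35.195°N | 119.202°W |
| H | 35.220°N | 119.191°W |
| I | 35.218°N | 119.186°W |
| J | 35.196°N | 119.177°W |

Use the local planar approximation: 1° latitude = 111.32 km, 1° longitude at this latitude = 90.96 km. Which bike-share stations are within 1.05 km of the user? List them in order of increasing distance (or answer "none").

G

Distances from 35.198°N, 119.194°W:
E: 1.571 km
F: 1.341 km
G: 0.801 km
H: 2.464 km
I: 2.342 km
J: 1.562 km
Threshold 1.05 km: G (0.801 km) is within range.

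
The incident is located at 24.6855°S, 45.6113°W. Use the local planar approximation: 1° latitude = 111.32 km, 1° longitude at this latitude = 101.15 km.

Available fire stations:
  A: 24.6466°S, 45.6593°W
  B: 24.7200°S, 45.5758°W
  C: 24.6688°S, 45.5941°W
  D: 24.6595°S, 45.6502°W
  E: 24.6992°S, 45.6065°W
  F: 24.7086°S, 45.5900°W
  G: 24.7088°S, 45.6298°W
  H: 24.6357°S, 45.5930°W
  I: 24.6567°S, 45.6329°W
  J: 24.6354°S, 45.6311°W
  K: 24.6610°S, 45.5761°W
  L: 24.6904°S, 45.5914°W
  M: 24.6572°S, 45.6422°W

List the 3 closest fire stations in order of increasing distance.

Distances from 24.6855°S, 45.6113°W:
A: √((0.0389·111.32)² + (-0.0480·101.15)²) = √(18.751914 + 23.572967) = 6.5058 km
B: √((-0.0345·111.32)² + (0.0355·101.15)²) = √(14.749747 + 12.894024) = 5.2577 km
C: √((0.0167·111.32)² + (0.0172·101.15)²) = √(3.456045 + 3.026834) = 2.5461 km
D: √((0.0260·111.32)² + (-0.0389·101.15)²) = √(8.377088 + 15.482140) = 4.8846 km
E: √((-0.0137·111.32)² + (0.0048·101.15)²) = √(2.325881 + 0.235730) = 1.6005 km
F: √((-0.0231·111.32)² + (0.0213·101.15)²) = √(6.612571 + 4.641849) = 3.3548 km
G: √((-0.0233·111.32)² + (-0.0185·101.15)²) = √(6.727570 + 3.501670) = 3.1983 km
H: √((0.0498·111.32)² + (0.0183·101.15)²) = √(30.733009 + 3.426368) = 5.8446 km
I: √((0.0288·111.32)² + (-0.0216·101.15)²) = √(10.278539 + 4.773526) = 3.8797 km
J: √((0.0501·111.32)² + (-0.0198·101.15)²) = √(31.104401 + 4.011088) = 5.9258 km
K: √((0.0245·111.32)² + (0.0352·101.15)²) = √(7.438383 + 12.677018) = 4.4850 km
L: √((-0.0049·111.32)² + (0.0199·101.15)²) = √(0.297535 + 4.051706) = 2.0855 km
M: √((0.0283·111.32)² + (-0.0309·101.15)²) = √(9.924743 + 9.768969) = 4.4378 km
Sorted: E (1.6005 km) < L (2.0855 km) < C (2.5461 km) < G (3.1983 km) < F (3.3548 km) < …

E, L, C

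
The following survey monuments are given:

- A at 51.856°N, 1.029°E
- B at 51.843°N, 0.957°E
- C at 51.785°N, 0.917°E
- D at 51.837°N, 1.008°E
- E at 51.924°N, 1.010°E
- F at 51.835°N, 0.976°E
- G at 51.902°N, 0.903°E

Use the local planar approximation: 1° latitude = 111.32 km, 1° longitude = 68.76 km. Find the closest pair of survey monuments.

B and F

Pairwise distances:
A–B: √((-0.013·111.32)² + (-0.072·68.76)²) = √(2.09427 + 24.50963) = 5.158 km
A–C: √((-0.071·111.32)² + (-0.112·68.76)²) = √(62.46879 + 59.30725) = 11.035 km
A–D: √((-0.019·111.32)² + (-0.021·68.76)²) = √(4.47356 + 2.08502) = 2.561 km
A–E: √((0.068·111.32)² + (-0.019·68.76)²) = √(57.30127 + 1.70679) = 7.682 km
A–F: √((-0.021·111.32)² + (-0.053·68.76)²) = √(5.46493 + 13.28078) = 4.330 km
A–G: √((0.046·111.32)² + (-0.126·68.76)²) = √(26.22177 + 75.06074) = 10.064 km
B–C: √((-0.058·111.32)² + (-0.040·68.76)²) = √(41.68717 + 7.56470) = 7.018 km
B–D: √((-0.006·111.32)² + (0.051·68.76)²) = √(0.44612 + 12.29737) = 3.570 km
B–E: √((0.081·111.32)² + (0.053·68.76)²) = √(81.30485 + 13.28078) = 9.726 km
B–F: √((-0.008·111.32)² + (0.019·68.76)²) = √(0.79310 + 1.70679) = 1.581 km
B–G: √((0.059·111.32)² + (-0.054·68.76)²) = √(43.13705 + 13.78667) = 7.545 km
C–D: √((0.052·111.32)² + (0.091·68.76)²) = √(33.50835 + 39.15205) = 8.524 km
C–E: √((0.139·111.32)² + (0.093·68.76)²) = √(239.42858 + 40.89193) = 16.743 km
C–F: √((0.050·111.32)² + (0.059·68.76)²) = √(30.98036 + 16.45795) = 6.888 km
C–G: √((0.117·111.32)² + (-0.014·68.76)²) = √(169.63604 + 0.92668) = 13.060 km
D–E: √((0.087·111.32)² + (0.002·68.76)²) = √(93.79613 + 0.01891) = 9.686 km
D–F: √((-0.002·111.32)² + (-0.032·68.76)²) = √(0.04957 + 4.84141) = 2.212 km
D–G: √((0.065·111.32)² + (-0.105·68.76)²) = √(52.35680 + 52.12551) = 10.222 km
E–F: √((-0.089·111.32)² + (-0.034·68.76)²) = √(98.15816 + 5.46550) = 10.180 km
E–G: √((-0.022·111.32)² + (-0.107·68.76)²) = √(5.99780 + 54.13016) = 7.754 km
F–G: √((0.067·111.32)² + (-0.073·68.76)²) = √(55.62833 + 25.19518) = 8.990 km
Closest pair: B–F at 1.581 km.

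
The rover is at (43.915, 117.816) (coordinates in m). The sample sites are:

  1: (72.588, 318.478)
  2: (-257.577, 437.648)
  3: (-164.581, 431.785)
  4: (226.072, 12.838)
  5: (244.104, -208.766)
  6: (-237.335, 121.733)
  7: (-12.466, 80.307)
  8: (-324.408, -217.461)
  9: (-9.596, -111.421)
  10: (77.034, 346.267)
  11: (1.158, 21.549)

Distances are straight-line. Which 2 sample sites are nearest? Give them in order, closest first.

7, 11

Distances from (43.915, 117.816):
1: 202.700 m
2: 439.534 m
3: 376.891 m
4: 210.242 m
5: 383.055 m
6: 281.277 m
7: 67.718 m
8: 498.069 m
9: 235.400 m
10: 230.839 m
11: 105.335 m
Sorted: 7 (67.718 m) < 11 (105.335 m) < 1 (202.700 m) < 4 (210.242 m) < …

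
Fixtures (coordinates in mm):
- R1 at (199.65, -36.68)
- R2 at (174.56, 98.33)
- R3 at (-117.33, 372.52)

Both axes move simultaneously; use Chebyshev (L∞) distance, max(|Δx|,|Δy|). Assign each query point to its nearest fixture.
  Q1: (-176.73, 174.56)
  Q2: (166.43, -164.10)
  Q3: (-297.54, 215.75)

Q1→R3; Q2→R1; Q3→R3

Q1 at (-176.73, 174.56):
  R1: 376.38 mm
  R2: 351.29 mm
  R3: 197.96 mm
  → nearest: R3 (197.96 mm)
Q2 at (166.43, -164.10):
  R1: 127.42 mm
  R2: 262.43 mm
  R3: 536.62 mm
  → nearest: R1 (127.42 mm)
Q3 at (-297.54, 215.75):
  R1: 497.19 mm
  R2: 472.10 mm
  R3: 180.21 mm
  → nearest: R3 (180.21 mm)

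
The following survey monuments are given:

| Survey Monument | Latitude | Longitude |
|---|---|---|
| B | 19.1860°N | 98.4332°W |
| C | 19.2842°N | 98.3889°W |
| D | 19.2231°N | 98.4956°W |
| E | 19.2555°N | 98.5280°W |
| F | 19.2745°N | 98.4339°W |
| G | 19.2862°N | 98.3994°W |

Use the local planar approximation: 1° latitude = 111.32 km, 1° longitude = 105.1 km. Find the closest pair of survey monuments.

C and G

Pairwise distances:
B–C: 11.8818 km
B–D: 7.7503 km
B–E: 12.6146 km
B–F: 9.8521 km
B–G: 11.7063 km
C–D: 13.1156 km
C–E: 14.9644 km
C–F: 4.8512 km
C–G: 1.1258 km
D–E: 4.9603 km
D–F: 8.6481 km
D–G: 12.3112 km
E–F: 10.1135 km
E–G: 13.9412 km
F–G: 3.8528 km
Closest pair: C–G at 1.1258 km.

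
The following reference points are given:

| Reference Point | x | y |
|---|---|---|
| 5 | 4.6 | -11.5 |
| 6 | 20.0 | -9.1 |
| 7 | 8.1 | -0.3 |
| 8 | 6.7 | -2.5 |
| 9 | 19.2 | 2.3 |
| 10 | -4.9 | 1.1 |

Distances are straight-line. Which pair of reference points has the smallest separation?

Pairwise distances:
5–6: √((15.4)² + (2.4)²) = √(237.1600 + 5.7600) = 15.59
5–7: √((3.5)² + (11.2)²) = √(12.2500 + 125.4400) = 11.73
5–8: √((2.1)² + (9.0)²) = √(4.4100 + 81.0000) = 9.24
5–9: √((14.6)² + (13.8)²) = √(213.1600 + 190.4400) = 20.09
5–10: √((-9.5)² + (12.6)²) = √(90.2500 + 158.7600) = 15.78
6–7: √((-11.9)² + (8.8)²) = √(141.6100 + 77.4400) = 14.80
6–8: √((-13.3)² + (6.6)²) = √(176.8900 + 43.5600) = 14.85
6–9: √((-0.8)² + (11.4)²) = √(0.6400 + 129.9600) = 11.43
6–10: √((-24.9)² + (10.2)²) = √(620.0100 + 104.0400) = 26.91
7–8: √((-1.4)² + (-2.2)²) = √(1.9600 + 4.8400) = 2.61
7–9: √((11.1)² + (2.6)²) = √(123.2100 + 6.7600) = 11.40
7–10: √((-13.0)² + (1.4)²) = √(169.0000 + 1.9600) = 13.08
8–9: √((12.5)² + (4.8)²) = √(156.2500 + 23.0400) = 13.39
8–10: √((-11.6)² + (3.6)²) = √(134.5600 + 12.9600) = 12.15
9–10: √((-24.1)² + (-1.2)²) = √(580.8100 + 1.4400) = 24.13
Closest pair: 7–8 at 2.61.

7 and 8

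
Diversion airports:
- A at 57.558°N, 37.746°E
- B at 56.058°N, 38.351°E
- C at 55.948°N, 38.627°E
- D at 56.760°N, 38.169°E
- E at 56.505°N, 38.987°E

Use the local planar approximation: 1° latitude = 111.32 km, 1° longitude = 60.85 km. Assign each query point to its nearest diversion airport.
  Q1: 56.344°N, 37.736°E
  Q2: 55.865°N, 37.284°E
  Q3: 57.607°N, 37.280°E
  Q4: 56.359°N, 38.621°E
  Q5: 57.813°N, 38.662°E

Q1→B; Q2→B; Q3→A; Q4→E; Q5→A

Q1 at 56.344°N, 37.736°E:
  A: √((1.214·111.32)² + (0.010·60.85)²) = √(18263.48990 + 0.37027) = 135.144 km
  B: √((-0.286·111.32)² + (0.615·60.85)²) = √(1013.62768 + 1400.46222) = 49.133 km
  C: √((-0.396·111.32)² + (0.891·60.85)²) = √(1943.28620 + 2939.52104) = 69.877 km
  D: √((0.416·111.32)² + (0.433·60.85)²) = √(2144.53460 + 694.21974) = 53.280 km
  E: √((0.161·111.32)² + (1.251·60.85)²) = √(321.21672 + 5794.76442) = 78.205 km
  → nearest: B (49.133 km)
Q2 at 55.865°N, 37.284°E:
  A: √((1.693·111.32)² + (0.462·60.85)²) = √(35518.96576 + 790.32390) = 190.550 km
  B: √((0.193·111.32)² + (1.067·60.85)²) = √(461.59491 + 4215.50884) = 68.389 km
  C: √((0.083·111.32)² + (1.343·60.85)²) = √(85.36947 + 6678.41173) = 82.242 km
  D: √((0.895·111.32)² + (0.885·60.85)²) = √(9926.41587 + 2900.06483) = 113.254 km
  E: √((0.640·111.32)² + (1.703·60.85)²) = √(5075.82153 + 10738.66912) = 125.756 km
  → nearest: B (68.389 km)
Q3 at 57.607°N, 37.280°E:
  A: √((-0.049·111.32)² + (0.466·60.85)²) = √(29.75353 + 804.06841) = 28.876 km
  B: √((-1.549·111.32)² + (1.071·60.85)²) = √(29733.71887 + 4247.17452) = 184.339 km
  C: √((-1.659·111.32)² + (1.347·60.85)²) = √(34106.65808 + 6718.25303) = 202.052 km
  D: √((-0.847·111.32)² + (0.889·60.85)²) = √(8890.23449 + 2926.33935) = 108.704 km
  E: √((-1.102·111.32)² + (1.707·60.85)²) = √(15049.06730 + 10789.17425) = 160.743 km
  → nearest: A (28.876 km)
Q4 at 56.359°N, 38.621°E:
  A: √((1.199·111.32)² + (-0.875·60.85)²) = √(17814.95631 + 2834.89691) = 143.701 km
  B: √((-0.301·111.32)² + (-0.270·60.85)²) = √(1122.74049 + 269.92847) = 37.318 km
  C: √((-0.411·111.32)² + (0.006·60.85)²) = √(2093.29309 + 0.13330) = 45.754 km
  D: √((0.401·111.32)² + (-0.452·60.85)²) = √(1992.66889 + 756.48102) = 52.432 km
  E: √((0.146·111.32)² + (0.366·60.85)²) = √(264.15091 + 496.00190) = 27.571 km
  → nearest: E (27.571 km)
Q5 at 57.813°N, 38.662°E:
  A: √((-0.255·111.32)² + (-0.916·60.85)²) = √(805.79906 + 3106.79153) = 62.551 km
  B: √((-1.755·111.32)² + (-0.311·60.85)²) = √(38168.10840 + 358.13102) = 196.281 km
  C: √((-1.865·111.32)² + (-0.035·60.85)²) = √(43102.65950 + 4.53584) = 207.623 km
  D: √((-1.053·111.32)² + (-0.493·60.85)²) = √(13740.51902 + 899.94300) = 120.998 km
  E: √((-1.308·111.32)² + (0.325·60.85)²) = √(21201.27032 + 391.10006) = 146.943 km
  → nearest: A (62.551 km)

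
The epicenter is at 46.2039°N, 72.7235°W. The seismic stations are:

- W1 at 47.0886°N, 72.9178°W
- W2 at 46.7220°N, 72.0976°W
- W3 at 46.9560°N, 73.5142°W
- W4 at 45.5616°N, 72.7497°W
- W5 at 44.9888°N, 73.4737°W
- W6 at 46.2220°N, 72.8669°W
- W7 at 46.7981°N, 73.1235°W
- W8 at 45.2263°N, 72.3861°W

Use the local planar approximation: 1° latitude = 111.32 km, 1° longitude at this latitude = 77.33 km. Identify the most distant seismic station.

W5

Distances from 46.2039°N, 72.7235°W:
W1: √((0.8847·111.32)² + (-0.1943·77.33)²) = √(9699.256619 + 225.757206) = 99.6244 km
W2: √((0.5181·111.32)² + (0.6259·77.33)²) = √(3326.393167 + 2342.641990) = 75.2930 km
W3: √((0.7521·111.32)² + (-0.7907·77.33)²) = √(7009.669998 + 3738.690358) = 103.6743 km
W4: √((-0.6423·111.32)² + (-0.0262·77.33)²) = √(5112.369549 + 4.104862) = 71.5295 km
W5: √((-1.2151·111.32)² + (-0.7502·77.33)²) = √(18296.601829 + 3365.504224) = 147.1805 km
W6: √((0.0181·111.32)² + (-0.1434·77.33)²) = √(4.059790 + 122.968627) = 11.2707 km
W7: √((0.5942·111.32)² + (-0.4000·77.33)²) = √(4375.338825 + 956.788624) = 73.0214 km
W8: √((-0.9776·111.32)² + (0.3374·77.33)²) = √(11843.192302 + 680.747691) = 111.9104 km
Maximum: W5 at 147.1805 km.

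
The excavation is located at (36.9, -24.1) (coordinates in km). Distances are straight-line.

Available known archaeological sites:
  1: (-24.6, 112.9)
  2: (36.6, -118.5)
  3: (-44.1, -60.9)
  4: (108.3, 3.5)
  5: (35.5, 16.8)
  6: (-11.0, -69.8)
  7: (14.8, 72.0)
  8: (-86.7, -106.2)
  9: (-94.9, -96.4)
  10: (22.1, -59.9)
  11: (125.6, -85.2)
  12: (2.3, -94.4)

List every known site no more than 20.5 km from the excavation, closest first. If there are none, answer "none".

none

Distances from (36.9, -24.1):
1: 150.2 km
2: 94.4 km
3: 89.0 km
4: 76.5 km
5: 40.9 km
6: 66.2 km
7: 98.6 km
8: 148.4 km
9: 150.3 km
10: 38.7 km
11: 107.7 km
12: 78.4 km
Threshold 20.5 km: none within range.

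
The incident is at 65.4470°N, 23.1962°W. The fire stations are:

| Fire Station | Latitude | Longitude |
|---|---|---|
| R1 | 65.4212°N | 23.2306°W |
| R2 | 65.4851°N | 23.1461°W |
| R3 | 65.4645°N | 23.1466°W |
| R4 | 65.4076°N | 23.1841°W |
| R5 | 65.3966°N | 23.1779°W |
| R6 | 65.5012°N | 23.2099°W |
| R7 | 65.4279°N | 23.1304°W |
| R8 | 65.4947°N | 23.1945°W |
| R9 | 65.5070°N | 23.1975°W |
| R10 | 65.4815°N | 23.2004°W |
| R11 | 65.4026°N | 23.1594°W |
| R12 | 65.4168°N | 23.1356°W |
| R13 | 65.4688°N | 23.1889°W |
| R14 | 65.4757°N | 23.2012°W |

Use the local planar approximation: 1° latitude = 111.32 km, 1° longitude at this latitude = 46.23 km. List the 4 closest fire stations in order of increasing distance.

Distances from 65.4470°N, 23.1962°W:
R1: √((-0.0258·111.32)² + (-0.0344·46.23)²) = √(8.248706 + 2.529092) = 3.2830 km
R2: √((0.0381·111.32)² + (0.0501·46.23)²) = √(17.988558 + 5.364426) = 4.8325 km
R3: √((0.0175·111.32)² + (0.0496·46.23)²) = √(3.795094 + 5.257886) = 3.0088 km
R4: √((-0.0394·111.32)² + (0.0121·46.23)²) = √(19.237066 + 0.312909) = 4.4215 km
R5: √((-0.0504·111.32)² + (0.0183·46.23)²) = √(31.478024 + 0.715731) = 5.6740 km
R6: √((0.0542·111.32)² + (-0.0137·46.23)²) = √(36.403653 + 0.401133) = 6.0667 km
R7: √((-0.0191·111.32)² + (0.0658·46.23)²) = √(4.520777 + 9.253362) = 3.7114 km
R8: √((0.0477·111.32)² + (0.0017·46.23)²) = √(28.195718 + 0.006177) = 5.3105 km
R9: √((0.0600·111.32)² + (-0.0013·46.23)²) = √(44.611713 + 0.003612) = 6.6795 km
R10: √((0.0345·111.32)² + (-0.0042·46.23)²) = √(14.749747 + 0.037700) = 3.8454 km
R11: √((-0.0444·111.32)² + (0.0368·46.23)²) = √(24.429374 + 2.894299) = 5.2272 km
R12: √((-0.0302·111.32)² + (0.0606·46.23)²) = √(11.302130 + 7.848615) = 4.3762 km
R13: √((0.0218·111.32)² + (0.0073·46.23)²) = √(5.889242 + 0.113892) = 2.4501 km
R14: √((0.0287·111.32)² + (-0.0050·46.23)²) = √(10.207284 + 0.053430) = 3.2032 km
Sorted: R13 (2.4501 km) < R3 (3.0088 km) < R14 (3.2032 km) < R1 (3.2830 km) < R7 (3.7114 km) < R10 (3.8454 km) < …

R13, R3, R14, R1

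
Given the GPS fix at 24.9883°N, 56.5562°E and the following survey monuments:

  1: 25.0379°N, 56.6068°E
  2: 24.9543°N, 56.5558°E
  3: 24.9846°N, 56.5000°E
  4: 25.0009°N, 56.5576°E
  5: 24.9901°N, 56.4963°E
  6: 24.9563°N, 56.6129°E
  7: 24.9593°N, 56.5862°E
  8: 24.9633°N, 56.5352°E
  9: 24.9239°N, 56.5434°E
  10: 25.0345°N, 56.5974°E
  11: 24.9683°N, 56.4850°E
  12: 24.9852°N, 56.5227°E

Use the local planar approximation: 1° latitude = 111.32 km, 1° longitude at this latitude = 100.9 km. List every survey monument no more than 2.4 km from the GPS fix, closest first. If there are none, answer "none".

Distances from 24.9883°N, 56.5562°E:
1: √((0.0496·111.32)² + (0.0506·100.9)²) = √(30.486653 + 26.066539) = 7.5202 km
2: √((-0.0340·111.32)² + (-0.0004·100.9)²) = √(14.325317 + 0.001629) = 3.7851 km
3: √((-0.0037·111.32)² + (-0.0562·100.9)²) = √(0.169648 + 32.155478) = 5.6855 km
4: √((0.0126·111.32)² + (0.0014·100.9)²) = √(1.967377 + 0.019954) = 1.4097 km
5: √((0.0018·111.32)² + (-0.0599·100.9)²) = √(0.040151 + 36.528848) = 6.0472 km
6: √((-0.0320·111.32)² + (0.0567·100.9)²) = √(12.689554 + 32.730184) = 6.7394 km
7: √((-0.0290·111.32)² + (0.0300·100.9)²) = √(10.421792 + 9.162729) = 4.4254 km
8: √((-0.0250·111.32)² + (-0.0210·100.9)²) = √(7.745089 + 4.489737) = 3.4978 km
9: √((-0.0644·111.32)² + (-0.0128·100.9)²) = √(51.394676 + 1.668024) = 7.2844 km
10: √((0.0462·111.32)² + (0.0412·100.9)²) = √(26.450284 + 17.281314) = 6.6130 km
11: √((-0.0200·111.32)² + (-0.0712·100.9)²) = √(4.956857 + 51.611005) = 7.5212 km
12: √((-0.0031·111.32)² + (-0.0335·100.9)²) = √(0.119088 + 11.425414) = 3.3977 km
Threshold 2.4 km: 4 (1.4097 km) is within range.

4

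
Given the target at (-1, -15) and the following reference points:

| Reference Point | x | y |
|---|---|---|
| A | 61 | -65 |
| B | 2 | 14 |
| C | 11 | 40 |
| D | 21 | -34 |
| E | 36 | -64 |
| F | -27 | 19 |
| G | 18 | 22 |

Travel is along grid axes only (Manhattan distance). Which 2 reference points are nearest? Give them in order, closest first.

Distances from (-1, -15):
A: 112
B: 32
C: 67
D: 41
E: 86
F: 60
G: 56
Sorted: B (32) < D (41) < G (56) < F (60) < …

B, D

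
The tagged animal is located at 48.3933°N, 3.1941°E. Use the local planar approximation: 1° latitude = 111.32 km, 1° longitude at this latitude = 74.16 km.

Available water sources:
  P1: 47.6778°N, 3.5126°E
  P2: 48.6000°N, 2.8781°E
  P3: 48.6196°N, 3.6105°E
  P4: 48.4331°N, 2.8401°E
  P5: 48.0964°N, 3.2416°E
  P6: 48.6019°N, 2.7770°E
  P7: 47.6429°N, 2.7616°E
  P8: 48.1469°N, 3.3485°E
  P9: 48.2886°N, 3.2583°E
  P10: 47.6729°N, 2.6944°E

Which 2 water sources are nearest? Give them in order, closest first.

P9, P4

Distances from 48.3933°N, 3.1941°E:
P1: 83.0779 km
P2: 32.8425 km
P3: 39.8524 km
P4: 26.6239 km
P5: 33.2381 km
P6: 38.6785 km
P7: 89.4806 km
P8: 29.7233 km
P9: 12.5901 km
P10: 88.3431 km
Sorted: P9 (12.5901 km) < P4 (26.6239 km) < P8 (29.7233 km) < P2 (32.8425 km) < …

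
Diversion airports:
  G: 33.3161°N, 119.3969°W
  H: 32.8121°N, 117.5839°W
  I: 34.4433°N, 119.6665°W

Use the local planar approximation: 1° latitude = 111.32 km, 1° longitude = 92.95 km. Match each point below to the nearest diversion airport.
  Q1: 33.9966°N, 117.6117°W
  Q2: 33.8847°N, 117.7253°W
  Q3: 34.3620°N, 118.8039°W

Q1 at 33.9966°N, 117.6117°W:
  G: 182.4082 km
  H: 131.8839 km
  I: 197.3609 km
  → nearest: H (131.8839 km)
Q2 at 33.8847°N, 117.7253°W:
  G: 167.7734 km
  H: 120.1230 km
  I: 190.8491 km
  → nearest: H (120.1230 km)
Q3 at 34.3620°N, 118.8039°W:
  G: 128.8177 km
  H: 206.4646 km
  I: 80.6878 km
  → nearest: I (80.6878 km)

Q1→H; Q2→H; Q3→I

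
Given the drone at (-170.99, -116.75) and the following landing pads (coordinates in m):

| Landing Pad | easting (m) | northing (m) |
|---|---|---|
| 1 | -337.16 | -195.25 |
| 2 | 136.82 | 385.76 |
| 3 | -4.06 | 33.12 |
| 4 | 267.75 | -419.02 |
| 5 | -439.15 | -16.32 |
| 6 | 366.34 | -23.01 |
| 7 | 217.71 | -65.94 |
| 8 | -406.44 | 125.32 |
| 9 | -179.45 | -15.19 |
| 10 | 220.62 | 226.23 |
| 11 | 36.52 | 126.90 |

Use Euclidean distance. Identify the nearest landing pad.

9

Distances from (-170.99, -116.75):
1: 183.78 m
2: 589.29 m
3: 224.34 m
4: 532.79 m
5: 286.35 m
6: 545.45 m
7: 392.01 m
8: 337.69 m
9: 101.91 m
10: 520.57 m
11: 320.04 m
Minimum: 9 at 101.91 m.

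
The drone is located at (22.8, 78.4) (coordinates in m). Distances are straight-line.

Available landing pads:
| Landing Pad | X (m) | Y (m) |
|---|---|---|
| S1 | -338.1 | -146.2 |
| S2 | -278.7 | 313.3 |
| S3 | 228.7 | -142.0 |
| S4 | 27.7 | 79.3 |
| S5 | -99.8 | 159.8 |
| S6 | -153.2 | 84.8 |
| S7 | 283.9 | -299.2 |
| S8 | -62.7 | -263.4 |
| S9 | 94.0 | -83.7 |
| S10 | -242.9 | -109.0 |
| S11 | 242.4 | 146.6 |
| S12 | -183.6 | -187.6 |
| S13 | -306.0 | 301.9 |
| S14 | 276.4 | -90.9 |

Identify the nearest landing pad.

S4

Distances from (22.8, 78.4):
S1: √((-360.9)² + (-224.6)²) = √(130248.810 + 50445.160) = 425.1 m
S2: √((-301.5)² + (234.9)²) = √(90902.250 + 55178.010) = 382.2 m
S3: √((205.9)² + (-220.4)²) = √(42394.810 + 48576.160) = 301.6 m
S4: √((4.9)² + (0.9)²) = √(24.010 + 0.810) = 5.0 m
S5: √((-122.6)² + (81.4)²) = √(15030.760 + 6625.960) = 147.2 m
S6: √((-176.0)² + (6.4)²) = √(30976.000 + 40.960) = 176.1 m
S7: √((261.1)² + (-377.6)²) = √(68173.210 + 142581.760) = 459.1 m
S8: √((-85.5)² + (-341.8)²) = √(7310.250 + 116827.240) = 352.3 m
S9: √((71.2)² + (-162.1)²) = √(5069.440 + 26276.410) = 177.0 m
S10: √((-265.7)² + (-187.4)²) = √(70596.490 + 35118.760) = 325.1 m
S11: √((219.6)² + (68.2)²) = √(48224.160 + 4651.240) = 229.9 m
S12: √((-206.4)² + (-266.0)²) = √(42600.960 + 70756.000) = 336.7 m
S13: √((-328.8)² + (223.5)²) = √(108109.440 + 49952.250) = 397.6 m
S14: √((253.6)² + (-169.3)²) = √(64312.960 + 28662.490) = 304.9 m
Minimum: S4 at 5.0 m.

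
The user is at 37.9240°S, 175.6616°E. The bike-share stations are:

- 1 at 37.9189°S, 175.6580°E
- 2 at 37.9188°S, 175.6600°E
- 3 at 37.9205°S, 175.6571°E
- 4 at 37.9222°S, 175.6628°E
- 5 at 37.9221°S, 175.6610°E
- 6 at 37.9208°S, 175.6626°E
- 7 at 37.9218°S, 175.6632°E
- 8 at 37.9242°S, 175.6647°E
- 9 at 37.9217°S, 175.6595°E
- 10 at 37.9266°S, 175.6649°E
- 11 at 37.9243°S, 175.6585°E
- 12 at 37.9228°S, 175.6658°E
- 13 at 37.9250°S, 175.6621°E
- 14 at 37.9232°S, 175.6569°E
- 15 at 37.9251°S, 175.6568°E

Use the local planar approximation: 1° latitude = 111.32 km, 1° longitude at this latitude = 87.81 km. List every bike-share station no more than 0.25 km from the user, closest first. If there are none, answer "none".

13, 5, 4

Distances from 37.9240°S, 175.6616°E:
1: √((0.0051·111.32)² + (-0.0036·87.81)²) = √(0.322320 + 0.099929) = 0.6498 km
2: √((0.0052·111.32)² + (-0.0016·87.81)²) = √(0.335084 + 0.019739) = 0.5957 km
3: √((0.0035·111.32)² + (-0.0045·87.81)²) = √(0.151804 + 0.156140) = 0.5549 km
4: √((0.0018·111.32)² + (0.0012·87.81)²) = √(0.040151 + 0.011103) = 0.2264 km
5: √((0.0019·111.32)² + (-0.0006·87.81)²) = √(0.044736 + 0.002776) = 0.2180 km
6: √((0.0032·111.32)² + (0.0010·87.81)²) = √(0.126896 + 0.007711) = 0.3669 km
7: √((0.0022·111.32)² + (0.0016·87.81)²) = √(0.059978 + 0.019739) = 0.2823 km
8: √((-0.0002·111.32)² + (0.0031·87.81)²) = √(0.000496 + 0.074099) = 0.2731 km
9: √((0.0023·111.32)² + (-0.0021·87.81)²) = √(0.065554 + 0.034004) = 0.3155 km
10: √((-0.0026·111.32)² + (0.0033·87.81)²) = √(0.083771 + 0.083968) = 0.4096 km
11: √((-0.0003·111.32)² + (-0.0031·87.81)²) = √(0.001115 + 0.074099) = 0.2743 km
12: √((0.0012·111.32)² + (0.0042·87.81)²) = √(0.017845 + 0.136015) = 0.3922 km
13: √((-0.0010·111.32)² + (0.0005·87.81)²) = √(0.012392 + 0.001928) = 0.1197 km
14: √((0.0008·111.32)² + (-0.0047·87.81)²) = √(0.007931 + 0.170327) = 0.4222 km
15: √((-0.0011·111.32)² + (-0.0048·87.81)²) = √(0.014994 + 0.177652) = 0.4389 km
Threshold 0.25 km: 13 (0.1197 km), 5 (0.2180 km), 4 (0.2264 km) are within range.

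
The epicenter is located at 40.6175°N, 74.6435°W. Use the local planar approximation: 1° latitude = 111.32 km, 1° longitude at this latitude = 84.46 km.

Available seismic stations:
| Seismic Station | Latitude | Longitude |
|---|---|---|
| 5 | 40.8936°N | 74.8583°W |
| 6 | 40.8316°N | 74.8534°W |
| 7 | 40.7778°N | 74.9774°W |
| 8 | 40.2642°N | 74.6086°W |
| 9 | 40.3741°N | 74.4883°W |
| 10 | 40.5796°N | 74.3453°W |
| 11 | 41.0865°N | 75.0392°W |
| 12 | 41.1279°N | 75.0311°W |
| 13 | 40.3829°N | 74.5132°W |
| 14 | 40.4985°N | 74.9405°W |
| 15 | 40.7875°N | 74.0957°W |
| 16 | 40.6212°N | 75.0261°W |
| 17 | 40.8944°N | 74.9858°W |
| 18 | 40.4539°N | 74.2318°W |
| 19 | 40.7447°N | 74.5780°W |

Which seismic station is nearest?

Distances from 40.6175°N, 74.6435°W:
5: 35.6903 km
6: 29.7040 km
7: 33.3727 km
8: 39.4397 km
9: 30.0995 km
10: 25.5369 km
11: 61.9898 km
12: 65.5740 km
13: 28.3397 km
14: 28.3676 km
15: 49.9879 km
16: 32.3170 km
17: 42.2608 km
18: 39.2528 km
19: 15.2022 km
Minimum: 19 at 15.2022 km.

19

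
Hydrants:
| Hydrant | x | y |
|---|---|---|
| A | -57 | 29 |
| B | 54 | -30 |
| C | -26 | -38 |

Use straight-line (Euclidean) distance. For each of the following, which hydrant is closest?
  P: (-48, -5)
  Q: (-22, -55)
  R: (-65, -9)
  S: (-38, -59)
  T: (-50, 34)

P at (-48, -5):
  A: 35.2
  B: 105.0
  C: 39.7
  → nearest: A (35.2)
Q at (-22, -55):
  A: 91.0
  B: 80.0
  C: 17.5
  → nearest: C (17.5)
R at (-65, -9):
  A: 38.8
  B: 120.8
  C: 48.6
  → nearest: A (38.8)
S at (-38, -59):
  A: 90.0
  B: 96.5
  C: 24.2
  → nearest: C (24.2)
T at (-50, 34):
  A: 8.6
  B: 122.1
  C: 75.9
  → nearest: A (8.6)

P→A; Q→C; R→A; S→C; T→A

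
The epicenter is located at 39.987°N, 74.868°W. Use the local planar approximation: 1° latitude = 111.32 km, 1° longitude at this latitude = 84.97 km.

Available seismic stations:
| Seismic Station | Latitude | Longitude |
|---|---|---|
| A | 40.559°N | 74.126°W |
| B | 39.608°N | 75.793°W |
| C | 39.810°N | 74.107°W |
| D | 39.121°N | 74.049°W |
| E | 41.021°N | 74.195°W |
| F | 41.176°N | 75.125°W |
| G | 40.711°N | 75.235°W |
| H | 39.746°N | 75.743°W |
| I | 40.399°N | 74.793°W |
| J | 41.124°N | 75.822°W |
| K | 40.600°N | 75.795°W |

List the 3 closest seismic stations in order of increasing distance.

I, C, H

Distances from 39.987°N, 74.868°W:
A: √((0.572·111.32)² + (0.742·84.97)²) = √(4054.51072 + 3975.01752) = 89.608 km
B: √((-0.379·111.32)² + (-0.925·84.97)²) = √(1780.01973 + 6177.52771) = 89.205 km
C: √((-0.177·111.32)² + (0.761·84.97)²) = √(388.23343 + 4181.19623) = 67.598 km
D: √((-0.866·111.32)² + (0.819·84.97)²) = √(9293.56155 + 4842.82795) = 118.897 km
E: √((1.034·111.32)² + (0.673·84.97)²) = √(13249.13340 + 3270.10249) = 128.527 km
F: √((1.189·111.32)² + (-0.257·84.97)²) = √(17519.03195 + 476.86723) = 134.149 km
G: √((0.724·111.32)² + (-0.367·84.97)²) = √(6495.66363 + 972.44123) = 86.418 km
H: √((-0.241·111.32)² + (-0.875·84.97)²) = √(719.74802 + 5527.73663) = 79.041 km
I: √((0.412·111.32)² + (0.075·84.97)²) = √(2103.49182 + 40.61194) = 46.304 km
J: √((1.137·111.32)² + (-0.954·84.97)²) = √(16020.17754 + 6570.94733) = 150.303 km
K: √((0.613·111.32)² + (-0.927·84.97)²) = √(4656.58296 + 6204.27022) = 104.215 km
Sorted: I (46.304 km) < C (67.598 km) < H (79.041 km) < G (86.418 km) < B (89.205 km) < …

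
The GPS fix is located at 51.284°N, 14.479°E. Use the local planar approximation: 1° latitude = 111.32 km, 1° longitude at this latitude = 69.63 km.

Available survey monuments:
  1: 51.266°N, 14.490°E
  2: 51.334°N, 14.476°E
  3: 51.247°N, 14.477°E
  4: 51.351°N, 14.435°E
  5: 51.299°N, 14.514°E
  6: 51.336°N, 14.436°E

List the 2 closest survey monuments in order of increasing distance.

Distances from 51.284°N, 14.479°E:
1: 2.145 km
2: 5.570 km
3: 4.121 km
4: 8.063 km
5: 2.954 km
6: 6.517 km
Sorted: 1 (2.145 km) < 5 (2.954 km) < 3 (4.121 km) < 2 (5.570 km) < …

1, 5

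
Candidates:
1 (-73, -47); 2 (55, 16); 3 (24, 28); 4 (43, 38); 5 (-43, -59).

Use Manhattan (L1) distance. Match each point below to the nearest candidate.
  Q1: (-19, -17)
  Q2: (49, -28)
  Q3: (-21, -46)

Q1 at (-19, -17):
  1: 84
  2: 107
  3: 88
  4: 117
  5: 66
  → nearest: 5 (66)
Q2 at (49, -28):
  1: 141
  2: 50
  3: 81
  4: 72
  5: 123
  → nearest: 2 (50)
Q3 at (-21, -46):
  1: 53
  2: 138
  3: 119
  4: 148
  5: 35
  → nearest: 5 (35)

Q1→5; Q2→2; Q3→5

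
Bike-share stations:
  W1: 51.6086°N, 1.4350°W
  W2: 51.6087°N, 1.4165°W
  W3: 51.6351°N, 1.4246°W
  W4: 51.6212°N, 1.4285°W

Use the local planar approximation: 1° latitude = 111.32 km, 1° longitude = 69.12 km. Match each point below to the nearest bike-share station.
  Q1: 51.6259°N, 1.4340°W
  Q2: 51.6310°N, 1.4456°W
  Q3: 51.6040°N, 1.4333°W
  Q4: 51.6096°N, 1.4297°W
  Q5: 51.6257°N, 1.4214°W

Q1 at 51.6259°N, 1.4340°W:
  W1: √((-0.0173·111.32)² + (-0.0010·69.12)²) = √(3.708844 + 0.004778) = 1.9271 km
  W2: √((-0.0172·111.32)² + (0.0175·69.12)²) = √(3.666091 + 1.463132) = 2.2648 km
  W3: √((0.0092·111.32)² + (0.0094·69.12)²) = √(1.048871 + 0.422146) = 1.2129 km
  W4: √((-0.0047·111.32)² + (0.0055·69.12)²) = √(0.273742 + 0.144522) = 0.6467 km
  → nearest: W4 (0.6467 km)
Q2 at 51.6310°N, 1.4456°W:
  W1: √((-0.0224·111.32)² + (0.0106·69.12)²) = √(6.217881 + 0.536808) = 2.5990 km
  W2: √((-0.0223·111.32)² + (0.0291·69.12)²) = √(6.162488 + 4.045698) = 3.1950 km
  W3: √((0.0041·111.32)² + (0.0210·69.12)²) = √(0.208312 + 2.106910) = 1.5216 km
  W4: √((-0.0098·111.32)² + (0.0171·69.12)²) = √(1.190141 + 1.397011) = 1.6085 km
  → nearest: W3 (1.5216 km)
Q3 at 51.6040°N, 1.4333°W:
  W1: √((0.0046·111.32)² + (-0.0017·69.12)²) = √(0.262218 + 0.013807) = 0.5254 km
  W2: √((0.0047·111.32)² + (0.0168·69.12)²) = √(0.273742 + 1.348423) = 1.2736 km
  W3: √((0.0311·111.32)² + (0.0087·69.12)²) = √(11.985804 + 0.361615) = 3.5139 km
  W4: √((0.0172·111.32)² + (0.0048·69.12)²) = √(3.666091 + 0.110075) = 1.9432 km
  → nearest: W1 (0.5254 km)
Q4 at 51.6096°N, 1.4297°W:
  W1: √((-0.0010·111.32)² + (-0.0053·69.12)²) = √(0.012392 + 0.134202) = 0.3829 km
  W2: √((-0.0009·111.32)² + (0.0132·69.12)²) = √(0.010038 + 0.832445) = 0.9179 km
  W3: √((0.0255·111.32)² + (0.0051·69.12)²) = √(8.057991 + 0.124265) = 2.8605 km
  W4: √((0.0116·111.32)² + (0.0012·69.12)²) = √(1.667487 + 0.006880) = 1.2940 km
  → nearest: W1 (0.3829 km)
Q5 at 51.6257°N, 1.4214°W:
  W1: √((-0.0171·111.32)² + (-0.0136·69.12)²) = √(3.623586 + 0.883660) = 2.1230 km
  W2: √((-0.0170·111.32)² + (0.0049·69.12)²) = √(3.581329 + 0.114710) = 1.9225 km
  W3: √((0.0094·111.32)² + (-0.0032·69.12)²) = √(1.094970 + 0.048922) = 1.0695 km
  W4: √((-0.0045·111.32)² + (-0.0071·69.12)²) = √(0.250941 + 0.240838) = 0.7013 km
  → nearest: W4 (0.7013 km)

Q1→W4; Q2→W3; Q3→W1; Q4→W1; Q5→W4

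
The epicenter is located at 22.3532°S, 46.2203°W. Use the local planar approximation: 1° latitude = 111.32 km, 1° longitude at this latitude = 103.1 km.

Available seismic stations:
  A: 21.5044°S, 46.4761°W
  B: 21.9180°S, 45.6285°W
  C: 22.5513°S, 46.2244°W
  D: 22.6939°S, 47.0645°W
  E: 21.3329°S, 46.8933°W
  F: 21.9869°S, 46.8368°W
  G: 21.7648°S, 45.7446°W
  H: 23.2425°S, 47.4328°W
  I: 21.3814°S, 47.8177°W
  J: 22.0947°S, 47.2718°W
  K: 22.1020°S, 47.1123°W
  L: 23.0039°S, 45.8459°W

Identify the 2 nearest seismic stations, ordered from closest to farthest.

Distances from 22.3532°S, 46.2203°W:
A: 98.0999 km
B: 77.9092 km
C: 22.0565 km
D: 94.9415 km
E: 133.0971 km
F: 75.5165 km
G: 81.8274 km
H: 159.4602 km
I: 197.0445 km
J: 112.1638 km
K: 96.1226 km
L: 82.0791 km
Sorted: C (22.0565 km) < F (75.5165 km) < B (77.9092 km) < G (81.8274 km) < …

C, F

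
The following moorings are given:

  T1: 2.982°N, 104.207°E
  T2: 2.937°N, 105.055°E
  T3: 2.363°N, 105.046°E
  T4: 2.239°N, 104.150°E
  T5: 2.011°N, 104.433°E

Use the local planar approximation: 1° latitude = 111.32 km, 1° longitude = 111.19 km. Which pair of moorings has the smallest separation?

T4 and T5

Pairwise distances:
T1–T2: 94.422 km
T1–T3: 115.978 km
T1–T4: 82.953 km
T1–T5: 110.974 km
T2–T3: 63.906 km
T2–T4: 127.135 km
T2–T5: 124.133 km
T3–T4: 100.578 km
T3–T5: 78.620 km
T4–T5: 40.427 km
Closest pair: T4–T5 at 40.427 km.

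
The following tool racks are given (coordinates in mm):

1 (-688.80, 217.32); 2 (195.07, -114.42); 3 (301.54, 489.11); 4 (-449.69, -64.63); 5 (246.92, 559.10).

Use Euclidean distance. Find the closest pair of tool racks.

Pairwise distances:
1–2: 944.07 mm
1–3: 1026.96 mm
1–4: 369.69 mm
1–5: 996.19 mm
2–3: 612.85 mm
2–4: 646.68 mm
2–5: 675.51 mm
3–4: 933.26 mm
3–5: 88.78 mm
4–5: 935.04 mm
Closest pair: 3–5 at 88.78 mm.

3 and 5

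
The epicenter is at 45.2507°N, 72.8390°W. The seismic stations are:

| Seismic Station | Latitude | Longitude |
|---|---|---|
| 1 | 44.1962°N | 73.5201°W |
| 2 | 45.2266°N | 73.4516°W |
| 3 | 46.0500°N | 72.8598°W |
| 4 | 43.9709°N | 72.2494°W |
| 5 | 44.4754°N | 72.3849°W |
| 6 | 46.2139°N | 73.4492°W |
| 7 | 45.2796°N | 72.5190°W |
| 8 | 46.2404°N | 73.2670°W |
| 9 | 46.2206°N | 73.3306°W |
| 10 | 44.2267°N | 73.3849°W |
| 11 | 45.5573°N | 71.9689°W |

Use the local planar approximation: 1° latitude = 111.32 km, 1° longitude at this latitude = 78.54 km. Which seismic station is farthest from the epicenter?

4

Distances from 45.2507°N, 72.8390°W:
1: √((-1.0545·111.32)² + (-0.6811·78.54)²) = √(13779.693683 + 2861.564599) = 129.0010 km
2: √((-0.0241·111.32)² + (-0.6126·78.54)²) = √(7.197480 + 2314.918890) = 48.1883 km
3: √((0.7993·111.32)² + (-0.0208·78.54)²) = √(7917.098009 + 2.668754) = 88.9931 km
4: √((-1.2798·111.32)² + (0.5896·78.54)²) = √(20296.941827 + 2144.355290) = 149.8042 km
5: √((-0.7753·111.32)² + (0.4541·78.54)²) = √(7448.793991 + 1271.993224) = 93.3852 km
6: √((0.9632·111.32)² + (-0.6102·78.54)²) = √(11496.862654 + 2296.815977) = 117.4465 km
7: √((0.0289·111.32)² + (0.3200·78.54)²) = √(10.350041 + 631.657636) = 25.3379 km
8: √((0.9897·111.32)² + (-0.4280·78.54)²) = √(12138.178949 + 1129.976293) = 115.1875 km
9: √((0.9699·111.32)² + (-0.4916·78.54)²) = √(11657.362832 + 1490.752486) = 114.6652 km
10: √((-1.0240·111.32)² + (-0.5459·78.54)²) = √(12994.103109 + 1838.264425) = 121.7882 km
11: √((0.3066·111.32)² + (0.8701·78.54)²) = √(1164.905502 + 4670.034954) = 76.3868 km
Maximum: 4 at 149.8042 km.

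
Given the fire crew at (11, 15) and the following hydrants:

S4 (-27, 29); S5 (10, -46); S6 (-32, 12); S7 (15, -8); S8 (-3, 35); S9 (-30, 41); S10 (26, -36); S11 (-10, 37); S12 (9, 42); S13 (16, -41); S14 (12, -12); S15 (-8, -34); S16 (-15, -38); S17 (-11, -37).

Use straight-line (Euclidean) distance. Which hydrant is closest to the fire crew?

S7

Distances from (11, 15):
S4: √((-38)² + (14)²) = √(1444.000 + 196.000) = 40.5
S5: √((-1)² + (-61)²) = √(1.000 + 3721.000) = 61.0
S6: √((-43)² + (-3)²) = √(1849.000 + 9.000) = 43.1
S7: √((4)² + (-23)²) = √(16.000 + 529.000) = 23.3
S8: √((-14)² + (20)²) = √(196.000 + 400.000) = 24.4
S9: √((-41)² + (26)²) = √(1681.000 + 676.000) = 48.5
S10: √((15)² + (-51)²) = √(225.000 + 2601.000) = 53.2
S11: √((-21)² + (22)²) = √(441.000 + 484.000) = 30.4
S12: √((-2)² + (27)²) = √(4.000 + 729.000) = 27.1
S13: √((5)² + (-56)²) = √(25.000 + 3136.000) = 56.2
S14: √((1)² + (-27)²) = √(1.000 + 729.000) = 27.0
S15: √((-19)² + (-49)²) = √(361.000 + 2401.000) = 52.6
S16: √((-26)² + (-53)²) = √(676.000 + 2809.000) = 59.0
S17: √((-22)² + (-52)²) = √(484.000 + 2704.000) = 56.5
Minimum: S7 at 23.3.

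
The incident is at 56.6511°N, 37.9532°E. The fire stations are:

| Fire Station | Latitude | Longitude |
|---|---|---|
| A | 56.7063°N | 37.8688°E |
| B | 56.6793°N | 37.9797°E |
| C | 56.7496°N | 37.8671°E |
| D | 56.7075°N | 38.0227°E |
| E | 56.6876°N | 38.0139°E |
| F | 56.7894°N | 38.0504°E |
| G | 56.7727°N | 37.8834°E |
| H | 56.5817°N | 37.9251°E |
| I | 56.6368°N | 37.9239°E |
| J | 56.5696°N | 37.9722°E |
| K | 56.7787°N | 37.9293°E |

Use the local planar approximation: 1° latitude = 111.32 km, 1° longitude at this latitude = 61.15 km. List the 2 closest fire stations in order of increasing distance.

Distances from 56.6511°N, 37.9532°E:
A: √((0.0552·111.32)² + (-0.0844·61.15)²) = √(37.759354 + 26.636540) = 8.0247 km
B: √((0.0282·111.32)² + (0.0265·61.15)²) = √(9.854727 + 2.625939) = 3.5328 km
C: √((0.0985·111.32)² + (-0.0861·61.15)²) = √(120.231664 + 27.720383) = 12.1636 km
D: √((0.0564·111.32)² + (0.0695·61.15)²) = √(39.418909 + 18.061863) = 7.5816 km
E: √((0.0365·111.32)² + (0.0607·61.15)²) = √(16.509432 + 13.777496) = 5.5034 km
F: √((0.1383·111.32)² + (0.0972·61.15)²) = √(237.023145 + 35.328521) = 16.5031 km
G: √((0.1216·111.32)² + (-0.0698·61.15)²) = √(183.237157 + 18.218129) = 14.1935 km
H: √((-0.0694·111.32)² + (-0.0281·61.15)²) = √(59.685019 + 2.952606) = 7.9144 km
I: √((-0.0143·111.32)² + (-0.0293·61.15)²) = √(2.534069 + 3.210171) = 2.3967 km
J: √((-0.0815·111.32)² + (0.0190·61.15)²) = √(82.311708 + 1.349895) = 9.1467 km
K: √((0.1276·111.32)² + (-0.0239·61.15)²) = √(201.765888 + 2.135938) = 14.2794 km
Sorted: I (2.3967 km) < B (3.5328 km) < E (5.5034 km) < D (7.5816 km) < …

I, B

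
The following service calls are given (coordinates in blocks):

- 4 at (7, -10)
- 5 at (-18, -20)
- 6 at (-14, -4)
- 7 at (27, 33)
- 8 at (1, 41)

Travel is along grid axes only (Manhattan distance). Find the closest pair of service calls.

5 and 6

Pairwise distances:
4–5: 35 blocks
4–6: 27 blocks
4–7: 63 blocks
4–8: 57 blocks
5–6: 20 blocks
5–7: 98 blocks
5–8: 80 blocks
6–7: 78 blocks
6–8: 60 blocks
7–8: 34 blocks
Closest pair: 5–6 at 20 blocks.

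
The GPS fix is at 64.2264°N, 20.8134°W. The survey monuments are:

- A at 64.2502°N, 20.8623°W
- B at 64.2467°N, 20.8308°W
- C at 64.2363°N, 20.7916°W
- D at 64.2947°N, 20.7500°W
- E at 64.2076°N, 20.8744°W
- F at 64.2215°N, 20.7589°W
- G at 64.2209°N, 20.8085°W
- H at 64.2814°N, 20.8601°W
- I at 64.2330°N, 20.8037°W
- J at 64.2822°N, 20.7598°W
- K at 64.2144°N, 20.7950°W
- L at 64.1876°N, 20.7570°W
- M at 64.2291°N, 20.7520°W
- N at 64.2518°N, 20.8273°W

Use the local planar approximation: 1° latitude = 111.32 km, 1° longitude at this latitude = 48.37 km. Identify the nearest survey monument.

Distances from 64.2264°N, 20.8134°W:
A: 3.5516 km
B: 2.4114 km
C: 1.5253 km
D: 8.1983 km
E: 3.6174 km
F: 2.6920 km
G: 0.6565 km
H: 6.5260 km
I: 0.8717 km
J: 6.7310 km
K: 1.6052 km
L: 5.1086 km
M: 2.9851 km
N: 2.9064 km
Minimum: G at 0.6565 km.

G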